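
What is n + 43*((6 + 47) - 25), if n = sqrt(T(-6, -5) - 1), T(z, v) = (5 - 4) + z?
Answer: 1204 + I*sqrt(6) ≈ 1204.0 + 2.4495*I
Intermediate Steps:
T(z, v) = 1 + z
n = I*sqrt(6) (n = sqrt((1 - 6) - 1) = sqrt(-5 - 1) = sqrt(-6) = I*sqrt(6) ≈ 2.4495*I)
n + 43*((6 + 47) - 25) = I*sqrt(6) + 43*((6 + 47) - 25) = I*sqrt(6) + 43*(53 - 25) = I*sqrt(6) + 43*28 = I*sqrt(6) + 1204 = 1204 + I*sqrt(6)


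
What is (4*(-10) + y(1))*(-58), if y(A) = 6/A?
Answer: 1972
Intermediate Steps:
(4*(-10) + y(1))*(-58) = (4*(-10) + 6/1)*(-58) = (-40 + 6*1)*(-58) = (-40 + 6)*(-58) = -34*(-58) = 1972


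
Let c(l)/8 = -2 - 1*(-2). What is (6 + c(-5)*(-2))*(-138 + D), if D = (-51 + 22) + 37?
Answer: -780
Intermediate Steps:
c(l) = 0 (c(l) = 8*(-2 - 1*(-2)) = 8*(-2 + 2) = 8*0 = 0)
D = 8 (D = -29 + 37 = 8)
(6 + c(-5)*(-2))*(-138 + D) = (6 + 0*(-2))*(-138 + 8) = (6 + 0)*(-130) = 6*(-130) = -780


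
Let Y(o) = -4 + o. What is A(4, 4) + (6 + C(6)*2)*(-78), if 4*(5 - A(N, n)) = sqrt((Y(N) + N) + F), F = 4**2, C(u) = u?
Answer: -1399 - sqrt(5)/2 ≈ -1400.1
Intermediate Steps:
F = 16
A(N, n) = 5 - sqrt(12 + 2*N)/4 (A(N, n) = 5 - sqrt(((-4 + N) + N) + 16)/4 = 5 - sqrt((-4 + 2*N) + 16)/4 = 5 - sqrt(12 + 2*N)/4)
A(4, 4) + (6 + C(6)*2)*(-78) = (5 - sqrt(12 + 2*4)/4) + (6 + 6*2)*(-78) = (5 - sqrt(12 + 8)/4) + (6 + 12)*(-78) = (5 - sqrt(5)/2) + 18*(-78) = (5 - sqrt(5)/2) - 1404 = -1399 - sqrt(5)/2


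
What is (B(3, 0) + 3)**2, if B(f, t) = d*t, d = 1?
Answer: 9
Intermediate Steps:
B(f, t) = t (B(f, t) = 1*t = t)
(B(3, 0) + 3)**2 = (0 + 3)**2 = 3**2 = 9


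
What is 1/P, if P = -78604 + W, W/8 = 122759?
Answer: 1/903468 ≈ 1.1068e-6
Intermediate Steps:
W = 982072 (W = 8*122759 = 982072)
P = 903468 (P = -78604 + 982072 = 903468)
1/P = 1/903468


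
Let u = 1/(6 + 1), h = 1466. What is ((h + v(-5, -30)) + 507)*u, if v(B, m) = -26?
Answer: 1947/7 ≈ 278.14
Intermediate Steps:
u = 1/7 ≈ 0.14286
((h + v(-5, -30)) + 507)*u = ((1466 - 26) + 507)*(1/7) = (1440 + 507)*(1/7) = 1947*(1/7) = 1947/7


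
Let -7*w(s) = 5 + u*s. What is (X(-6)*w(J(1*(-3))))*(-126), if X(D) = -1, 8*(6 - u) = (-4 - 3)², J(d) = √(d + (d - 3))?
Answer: -90 + 27*I/4 ≈ -90.0 + 6.75*I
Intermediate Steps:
J(d) = √(-3 + 2*d) (J(d) = √(d + (-3 + d)) = √(-3 + 2*d))
u = -⅛ (u = 6 - (-4 - 3)²/8 = 6 - ⅛*(-7)² = 6 - ⅛*49 = 6 - 49/8 = -⅛ ≈ -0.12500)
w(s) = -5/7 + s/56 (w(s) = -(5 - s/8)/7 = -5/7 + s/56)
(X(-6)*w(J(1*(-3))))*(-126) = -(-5/7 + √(-3 + 2*(1*(-3)))/56)*(-126) = -(-5/7 + √(-3 + 2*(-3))/56)*(-126) = -(-5/7 + √(-3 - 6)/56)*(-126) = -(-5/7 + √(-9)/56)*(-126) = -(-5/7 + (3*I)/56)*(-126) = -(-5/7 + 3*I/56)*(-126) = (5/7 - 3*I/56)*(-126) = -90 + 27*I/4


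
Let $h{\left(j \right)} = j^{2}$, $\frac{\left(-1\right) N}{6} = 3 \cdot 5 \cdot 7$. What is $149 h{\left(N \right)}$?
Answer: $59138100$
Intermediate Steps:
$N = -630$ ($N = - 6 \cdot 3 \cdot 5 \cdot 7 = - 6 \cdot 15 \cdot 7 = \left(-6\right) 105 = -630$)
$149 h{\left(N \right)} = 149 \left(-630\right)^{2} = 149 \cdot 396900 = 59138100$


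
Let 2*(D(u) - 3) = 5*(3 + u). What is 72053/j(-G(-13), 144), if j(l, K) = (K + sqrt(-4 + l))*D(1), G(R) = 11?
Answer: 3458544/89921 - 72053*I*sqrt(15)/269763 ≈ 38.462 - 1.0345*I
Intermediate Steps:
D(u) = 21/2 + 5*u/2 (D(u) = 3 + (5*(3 + u))/2 = 3 + (15 + 5*u)/2 = 3 + (15/2 + 5*u/2) = 21/2 + 5*u/2)
j(l, K) = 13*K + 13*sqrt(-4 + l) (j(l, K) = (K + sqrt(-4 + l))*(21/2 + (5/2)*1) = (K + sqrt(-4 + l))*(21/2 + 5/2) = (K + sqrt(-4 + l))*13 = 13*K + 13*sqrt(-4 + l))
72053/j(-G(-13), 144) = 72053/(13*144 + 13*sqrt(-4 - 1*11)) = 72053/(1872 + 13*sqrt(-4 - 11)) = 72053/(1872 + 13*sqrt(-15)) = 72053/(1872 + 13*(I*sqrt(15))) = 72053/(1872 + 13*I*sqrt(15))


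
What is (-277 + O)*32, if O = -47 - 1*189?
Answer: -16416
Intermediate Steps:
O = -236 (O = -47 - 189 = -236)
(-277 + O)*32 = (-277 - 236)*32 = -513*32 = -16416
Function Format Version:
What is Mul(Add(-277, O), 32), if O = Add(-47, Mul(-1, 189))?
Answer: -16416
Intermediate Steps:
O = -236 (O = Add(-47, -189) = -236)
Mul(Add(-277, O), 32) = Mul(Add(-277, -236), 32) = Mul(-513, 32) = -16416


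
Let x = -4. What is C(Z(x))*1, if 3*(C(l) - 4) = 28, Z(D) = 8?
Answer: 40/3 ≈ 13.333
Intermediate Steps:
C(l) = 40/3 (C(l) = 4 + (1/3)*28 = 4 + 28/3 = 40/3)
C(Z(x))*1 = (40/3)*1 = 40/3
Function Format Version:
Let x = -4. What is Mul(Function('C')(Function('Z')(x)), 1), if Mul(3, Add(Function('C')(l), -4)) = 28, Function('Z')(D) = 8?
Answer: Rational(40, 3) ≈ 13.333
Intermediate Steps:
Function('C')(l) = Rational(40, 3) (Function('C')(l) = Add(4, Mul(Rational(1, 3), 28)) = Add(4, Rational(28, 3)) = Rational(40, 3))
Mul(Function('C')(Function('Z')(x)), 1) = Mul(Rational(40, 3), 1) = Rational(40, 3)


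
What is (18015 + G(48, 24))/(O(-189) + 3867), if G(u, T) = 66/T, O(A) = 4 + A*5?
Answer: 72071/11704 ≈ 6.1578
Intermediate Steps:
O(A) = 4 + 5*A
G(u, T) = 66/T
(18015 + G(48, 24))/(O(-189) + 3867) = (18015 + 66/24)/((4 + 5*(-189)) + 3867) = (18015 + 66*(1/24))/((4 - 945) + 3867) = (18015 + 11/4)/(-941 + 3867) = (72071/4)/2926 = (72071/4)*(1/2926) = 72071/11704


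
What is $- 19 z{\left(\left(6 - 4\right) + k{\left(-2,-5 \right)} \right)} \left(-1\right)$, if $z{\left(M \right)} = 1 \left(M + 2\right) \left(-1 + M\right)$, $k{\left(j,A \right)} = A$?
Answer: $76$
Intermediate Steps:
$z{\left(M \right)} = \left(-1 + M\right) \left(2 + M\right)$ ($z{\left(M \right)} = 1 \left(2 + M\right) \left(-1 + M\right) = 1 \left(-1 + M\right) \left(2 + M\right) = \left(-1 + M\right) \left(2 + M\right)$)
$- 19 z{\left(\left(6 - 4\right) + k{\left(-2,-5 \right)} \right)} \left(-1\right) = - 19 \left(-2 + \left(\left(6 - 4\right) - 5\right) + \left(\left(6 - 4\right) - 5\right)^{2}\right) \left(-1\right) = - 19 \left(-2 + \left(2 - 5\right) + \left(2 - 5\right)^{2}\right) \left(-1\right) = - 19 \left(-2 - 3 + \left(-3\right)^{2}\right) \left(-1\right) = - 19 \left(-2 - 3 + 9\right) \left(-1\right) = \left(-19\right) 4 \left(-1\right) = \left(-76\right) \left(-1\right) = 76$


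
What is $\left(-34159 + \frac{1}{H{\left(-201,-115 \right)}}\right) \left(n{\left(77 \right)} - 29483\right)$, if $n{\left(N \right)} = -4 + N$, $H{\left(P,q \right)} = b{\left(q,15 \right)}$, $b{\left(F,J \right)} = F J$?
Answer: $\frac{346592591432}{345} \approx 1.0046 \cdot 10^{9}$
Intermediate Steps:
$H{\left(P,q \right)} = 15 q$ ($H{\left(P,q \right)} = q 15 = 15 q$)
$\left(-34159 + \frac{1}{H{\left(-201,-115 \right)}}\right) \left(n{\left(77 \right)} - 29483\right) = \left(-34159 + \frac{1}{15 \left(-115\right)}\right) \left(\left(-4 + 77\right) - 29483\right) = \left(-34159 + \frac{1}{-1725}\right) \left(73 - 29483\right) = \left(-34159 - \frac{1}{1725}\right) \left(-29410\right) = \left(- \frac{58924276}{1725}\right) \left(-29410\right) = \frac{346592591432}{345}$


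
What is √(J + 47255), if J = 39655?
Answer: √86910 ≈ 294.81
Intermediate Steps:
√(J + 47255) = √(39655 + 47255) = √86910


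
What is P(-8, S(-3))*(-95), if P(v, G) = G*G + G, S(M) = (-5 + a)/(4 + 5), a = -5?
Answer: -950/81 ≈ -11.728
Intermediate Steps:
S(M) = -10/9 (S(M) = (-5 - 5)/(4 + 5) = -10/9)
P(v, G) = G + G**2 (P(v, G) = G**2 + G = G + G**2)
P(-8, S(-3))*(-95) = -10*(1 - 10/9)/9*(-95) = -10/9*(-1/9)*(-95) = (10/81)*(-95) = -950/81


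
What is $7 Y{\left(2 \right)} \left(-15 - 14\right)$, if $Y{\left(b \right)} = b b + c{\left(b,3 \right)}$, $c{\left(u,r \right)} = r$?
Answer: $-1421$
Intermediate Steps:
$Y{\left(b \right)} = 3 + b^{2}$ ($Y{\left(b \right)} = b b + 3 = b^{2} + 3 = 3 + b^{2}$)
$7 Y{\left(2 \right)} \left(-15 - 14\right) = 7 \left(3 + 2^{2}\right) \left(-15 - 14\right) = 7 \left(3 + 4\right) \left(-15 - 14\right) = 7 \cdot 7 \left(-29\right) = 49 \left(-29\right) = -1421$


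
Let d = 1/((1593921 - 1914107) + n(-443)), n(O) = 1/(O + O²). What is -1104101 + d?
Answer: -69220883394687221/62694339915 ≈ -1.1041e+6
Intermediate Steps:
d = -195806/62694339915 (d = 1/((1593921 - 1914107) + 1/((-443)*(1 - 443))) = 1/(-320186 - 1/443/(-442)) = 1/(-320186 - 1/443*(-1/442)) = 1/(-320186 + 1/195806) = 1/(-62694339915/195806) = -195806/62694339915 ≈ -3.1232e-6)
-1104101 + d = -1104101 - 195806/62694339915 = -69220883394687221/62694339915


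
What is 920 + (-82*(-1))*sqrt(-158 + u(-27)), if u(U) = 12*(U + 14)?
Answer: 920 + 82*I*sqrt(314) ≈ 920.0 + 1453.0*I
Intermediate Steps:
u(U) = 168 + 12*U (u(U) = 12*(14 + U) = 168 + 12*U)
920 + (-82*(-1))*sqrt(-158 + u(-27)) = 920 + (-82*(-1))*sqrt(-158 + (168 + 12*(-27))) = 920 + 82*sqrt(-158 + (168 - 324)) = 920 + 82*sqrt(-158 - 156) = 920 + 82*sqrt(-314) = 920 + 82*(I*sqrt(314)) = 920 + 82*I*sqrt(314)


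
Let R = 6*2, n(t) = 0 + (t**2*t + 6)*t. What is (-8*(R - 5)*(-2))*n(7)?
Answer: 273616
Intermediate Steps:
n(t) = t*(6 + t**3) (n(t) = 0 + (t**3 + 6)*t = 0 + (6 + t**3)*t = 0 + t*(6 + t**3) = t*(6 + t**3))
R = 12
(-8*(R - 5)*(-2))*n(7) = (-8*(12 - 5)*(-2))*(7*(6 + 7**3)) = (-56*(-2))*(7*(6 + 343)) = (-8*(-14))*(7*349) = 112*2443 = 273616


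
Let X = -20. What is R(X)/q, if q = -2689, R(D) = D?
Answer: 20/2689 ≈ 0.0074377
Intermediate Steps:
R(X)/q = -20/(-2689) = -20*(-1/2689) = 20/2689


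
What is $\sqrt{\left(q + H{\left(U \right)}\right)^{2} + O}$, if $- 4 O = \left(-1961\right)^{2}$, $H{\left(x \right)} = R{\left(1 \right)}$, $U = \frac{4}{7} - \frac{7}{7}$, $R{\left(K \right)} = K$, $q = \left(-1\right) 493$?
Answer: $\frac{i \sqrt{2877265}}{2} \approx 848.13 i$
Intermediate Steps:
$q = -493$
$U = - \frac{3}{7}$ ($U = 4 \cdot \frac{1}{7} - 1 = \frac{4}{7} - 1 = - \frac{3}{7} \approx -0.42857$)
$H{\left(x \right)} = 1$
$O = - \frac{3845521}{4}$ ($O = - \frac{\left(-1961\right)^{2}}{4} = \left(- \frac{1}{4}\right) 3845521 = - \frac{3845521}{4} \approx -9.6138 \cdot 10^{5}$)
$\sqrt{\left(q + H{\left(U \right)}\right)^{2} + O} = \sqrt{\left(-493 + 1\right)^{2} - \frac{3845521}{4}} = \sqrt{\left(-492\right)^{2} - \frac{3845521}{4}} = \sqrt{242064 - \frac{3845521}{4}} = \sqrt{- \frac{2877265}{4}} = \frac{i \sqrt{2877265}}{2}$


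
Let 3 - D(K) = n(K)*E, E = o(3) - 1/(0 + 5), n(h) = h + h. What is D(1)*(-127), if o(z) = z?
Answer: 1651/5 ≈ 330.20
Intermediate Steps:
n(h) = 2*h
E = 14/5 (E = 3 - 1/(0 + 5) = 3 - 1/5 = 14/5 ≈ 2.8000)
D(K) = 3 - 28*K/5 (D(K) = 3 - 2*K*14/5 = 3 - 28*K/5)
D(1)*(-127) = (3 - 28/5*1)*(-127) = (3 - 28/5)*(-127) = -13/5*(-127) = 1651/5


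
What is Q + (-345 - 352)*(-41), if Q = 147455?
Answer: 176032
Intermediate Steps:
Q + (-345 - 352)*(-41) = 147455 + (-345 - 352)*(-41) = 147455 - 697*(-41) = 147455 + 28577 = 176032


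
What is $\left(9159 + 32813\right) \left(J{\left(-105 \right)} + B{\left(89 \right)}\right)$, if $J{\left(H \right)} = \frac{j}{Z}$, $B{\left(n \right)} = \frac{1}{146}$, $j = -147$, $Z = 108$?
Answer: $- \frac{37344587}{657} \approx -56841.0$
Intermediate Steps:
$B{\left(n \right)} = \frac{1}{146}$
$J{\left(H \right)} = - \frac{49}{36}$ ($J{\left(H \right)} = - \frac{147}{108} = \left(-147\right) \frac{1}{108} = - \frac{49}{36}$)
$\left(9159 + 32813\right) \left(J{\left(-105 \right)} + B{\left(89 \right)}\right) = \left(9159 + 32813\right) \left(- \frac{49}{36} + \frac{1}{146}\right) = 41972 \left(- \frac{3559}{2628}\right) = - \frac{37344587}{657}$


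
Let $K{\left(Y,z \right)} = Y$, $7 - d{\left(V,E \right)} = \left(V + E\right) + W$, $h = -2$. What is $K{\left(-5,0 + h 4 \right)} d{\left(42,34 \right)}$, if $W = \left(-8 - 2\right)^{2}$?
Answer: $845$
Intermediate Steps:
$W = 100$ ($W = \left(-10\right)^{2} = 100$)
$d{\left(V,E \right)} = -93 - E - V$ ($d{\left(V,E \right)} = 7 - \left(\left(V + E\right) + 100\right) = 7 - \left(\left(E + V\right) + 100\right) = 7 - \left(100 + E + V\right) = -93 - E - V$)
$K{\left(-5,0 + h 4 \right)} d{\left(42,34 \right)} = - 5 \left(-93 - 34 - 42\right) = \left(-5\right) \left(-169\right) = 845$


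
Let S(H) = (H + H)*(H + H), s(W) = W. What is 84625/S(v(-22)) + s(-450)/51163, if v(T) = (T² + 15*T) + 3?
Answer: 4285300675/5044467148 ≈ 0.84951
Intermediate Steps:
v(T) = 3 + T² + 15*T
S(H) = 4*H² (S(H) = (2*H)*(2*H) = 4*H²)
84625/S(v(-22)) + s(-450)/51163 = 84625/((4*(3 + (-22)² + 15*(-22))²)) - 450/51163 = 84625/((4*(3 + 484 - 330)²)) - 450*1/51163 = 84625/((4*157²)) - 450/51163 = 84625/((4*24649)) - 450/51163 = 84625/98596 - 450/51163 = 4285300675/5044467148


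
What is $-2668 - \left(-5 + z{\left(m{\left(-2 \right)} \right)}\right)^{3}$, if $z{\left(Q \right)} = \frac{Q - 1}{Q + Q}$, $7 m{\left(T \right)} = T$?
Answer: $- \frac{169421}{64} \approx -2647.2$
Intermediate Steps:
$m{\left(T \right)} = \frac{T}{7}$
$z{\left(Q \right)} = \frac{-1 + Q}{2 Q}$
$-2668 - \left(-5 + z{\left(m{\left(-2 \right)} \right)}\right)^{3} = -2668 - \left(-5 + \frac{-1 + \frac{1}{7} \left(-2\right)}{2 \cdot \frac{1}{7} \left(-2\right)}\right)^{3} = -2668 - \left(-5 + \frac{-1 - \frac{2}{7}}{2 \left(- \frac{2}{7}\right)}\right)^{3} = -2668 - \left(-5 + \frac{1}{2} \left(- \frac{7}{2}\right) \left(- \frac{9}{7}\right)\right)^{3} = -2668 - \left(-5 + \frac{9}{4}\right)^{3} = -2668 - \left(- \frac{11}{4}\right)^{3} = -2668 - - \frac{1331}{64} = -2668 + \frac{1331}{64} = - \frac{169421}{64}$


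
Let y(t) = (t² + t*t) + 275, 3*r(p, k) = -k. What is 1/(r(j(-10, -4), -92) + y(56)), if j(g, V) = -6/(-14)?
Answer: 3/19733 ≈ 0.00015203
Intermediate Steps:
j(g, V) = 3/7 (j(g, V) = -6*(-1/14) = 3/7)
r(p, k) = -k/3 (r(p, k) = (-k)/3 = -k/3)
y(t) = 275 + 2*t² (y(t) = (t² + t²) + 275 = 2*t² + 275 = 275 + 2*t²)
1/(r(j(-10, -4), -92) + y(56)) = 1/(-⅓*(-92) + (275 + 2*56²)) = 1/(92/3 + (275 + 2*3136)) = 1/(92/3 + (275 + 6272)) = 1/(92/3 + 6547) = 1/(19733/3) = 3/19733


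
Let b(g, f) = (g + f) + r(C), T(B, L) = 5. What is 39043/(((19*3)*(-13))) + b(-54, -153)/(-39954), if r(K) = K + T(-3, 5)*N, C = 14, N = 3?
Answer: -86655118/1644773 ≈ -52.685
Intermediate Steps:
r(K) = 15 + K (r(K) = K + 5*3 = K + 15 = 15 + K)
b(g, f) = 29 + f + g (b(g, f) = (g + f) + (15 + 14) = (f + g) + 29 = 29 + f + g)
39043/(((19*3)*(-13))) + b(-54, -153)/(-39954) = 39043/(((19*3)*(-13))) + (29 - 153 - 54)/(-39954) = 39043/((57*(-13))) - 178*(-1/39954) = 39043/(-741) + 89/19977 = 39043*(-1/741) + 89/19977 = -39043/741 + 89/19977 = -86655118/1644773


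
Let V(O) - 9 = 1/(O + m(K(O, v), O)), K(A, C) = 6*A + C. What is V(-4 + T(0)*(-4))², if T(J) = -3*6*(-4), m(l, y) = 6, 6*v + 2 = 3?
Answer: 6620329/81796 ≈ 80.937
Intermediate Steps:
v = ⅙ (v = -⅓ + (⅙)*3 = -⅓ + ½ = ⅙ ≈ 0.16667)
K(A, C) = C + 6*A
T(J) = 72 (T(J) = -18*(-4) = 72)
V(O) = 9 + 1/(6 + O) (V(O) = 9 + 1/(O + 6) = 9 + 1/(6 + O))
V(-4 + T(0)*(-4))² = ((55 + 9*(-4 + 72*(-4)))/(6 + (-4 + 72*(-4))))² = ((55 + 9*(-4 - 288))/(6 + (-4 - 288)))² = ((55 + 9*(-292))/(6 - 292))² = ((55 - 2628)/(-286))² = (-1/286*(-2573))² = (2573/286)² = 6620329/81796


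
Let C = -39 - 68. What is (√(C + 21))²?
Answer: -86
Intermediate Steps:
C = -107
(√(C + 21))² = (√(-107 + 21))² = (√(-86))² = (I*√86)² = -86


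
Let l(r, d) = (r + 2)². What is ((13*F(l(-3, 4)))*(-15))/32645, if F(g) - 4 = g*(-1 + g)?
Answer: -156/6529 ≈ -0.023893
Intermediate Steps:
l(r, d) = (2 + r)²
F(g) = 4 + g*(-1 + g)
((13*F(l(-3, 4)))*(-15))/32645 = ((13*(4 + ((2 - 3)²)² - (2 - 3)²))*(-15))/32645 = ((13*(4 + ((-1)²)² - 1*(-1)²))*(-15))*(1/32645) = ((13*(4 + 1² - 1*1))*(-15))*(1/32645) = ((13*(4 + 1 - 1))*(-15))*(1/32645) = ((13*4)*(-15))*(1/32645) = (52*(-15))*(1/32645) = -780*1/32645 = -156/6529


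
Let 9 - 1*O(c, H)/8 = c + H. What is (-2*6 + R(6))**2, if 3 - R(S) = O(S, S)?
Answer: 225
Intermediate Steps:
O(c, H) = 72 - 8*H - 8*c (O(c, H) = 72 - 8*(c + H) = 72 - 8*(H + c) = 72 + (-8*H - 8*c) = 72 - 8*H - 8*c)
R(S) = -69 + 16*S (R(S) = 3 - (72 - 8*S - 8*S) = 3 - (72 - 16*S) = 3 + (-72 + 16*S) = -69 + 16*S)
(-2*6 + R(6))**2 = (-2*6 + (-69 + 16*6))**2 = (-12 + (-69 + 96))**2 = (-12 + 27)**2 = 15**2 = 225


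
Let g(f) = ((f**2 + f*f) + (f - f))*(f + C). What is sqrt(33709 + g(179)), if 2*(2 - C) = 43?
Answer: 2*sqrt(2563697) ≈ 3202.3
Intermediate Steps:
C = -39/2 (C = 2 - 1/2*43 = 2 - 43/2 = -39/2 ≈ -19.500)
g(f) = 2*f**2*(-39/2 + f) (g(f) = ((f**2 + f*f) + (f - f))*(f - 39/2) = ((f**2 + f**2) + 0)*(-39/2 + f) = (2*f**2 + 0)*(-39/2 + f) = (2*f**2)*(-39/2 + f) = 2*f**2*(-39/2 + f))
sqrt(33709 + g(179)) = sqrt(33709 + 179**2*(-39 + 2*179)) = sqrt(33709 + 32041*(-39 + 358)) = sqrt(33709 + 32041*319) = sqrt(33709 + 10221079) = sqrt(10254788) = 2*sqrt(2563697)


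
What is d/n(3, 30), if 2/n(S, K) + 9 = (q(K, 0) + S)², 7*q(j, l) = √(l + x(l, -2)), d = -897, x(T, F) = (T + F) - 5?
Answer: 897/14 - 2691*I*√7/7 ≈ 64.071 - 1017.1*I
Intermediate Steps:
x(T, F) = -5 + F + T (x(T, F) = (F + T) - 5 = -5 + F + T)
q(j, l) = √(-7 + 2*l)/7 (q(j, l) = √(l + (-5 - 2 + l))/7 = √(l + (-7 + l))/7 = √(-7 + 2*l)/7)
n(S, K) = 2/(-9 + (S + I*√7/7)²) (n(S, K) = 2/(-9 + (√(-7 + 2*0)/7 + S)²) = 2/(-9 + (√(-7 + 0)/7 + S)²) = 2/(-9 + (√(-7)/7 + S)²) = 2/(-9 + ((I*√7)/7 + S)²) = 2/(-9 + (I*√7/7 + S)²) = 2/(-9 + (S + I*√7/7)²))
d/n(3, 30) = -(-8073/2 + 897*(7*3 + I*√7)²/98) = -(-8073/2 + 897*(21 + I*√7)²/98) = -897*(-9/2 + (21 + I*√7)²/98) = 8073/2 - 897*(21 + I*√7)²/98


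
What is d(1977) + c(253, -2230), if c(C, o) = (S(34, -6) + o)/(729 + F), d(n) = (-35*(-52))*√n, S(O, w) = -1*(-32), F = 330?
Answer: -2198/1059 + 1820*√1977 ≈ 80922.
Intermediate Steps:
S(O, w) = 32
d(n) = 1820*√n
c(C, o) = 32/1059 + o/1059 (c(C, o) = (32 + o)/(729 + 330) = (32 + o)/1059 = (32 + o)*(1/1059) = 32/1059 + o/1059)
d(1977) + c(253, -2230) = 1820*√1977 + (32/1059 + (1/1059)*(-2230)) = 1820*√1977 + (32/1059 - 2230/1059) = 1820*√1977 - 2198/1059 = -2198/1059 + 1820*√1977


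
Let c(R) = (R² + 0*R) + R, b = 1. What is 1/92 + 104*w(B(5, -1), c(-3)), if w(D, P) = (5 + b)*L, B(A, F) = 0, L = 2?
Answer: 114817/92 ≈ 1248.0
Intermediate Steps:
c(R) = R + R² (c(R) = (R² + 0) + R = R² + R = R + R²)
w(D, P) = 12 (w(D, P) = (5 + 1)*2 = 6*2 = 12)
1/92 + 104*w(B(5, -1), c(-3)) = 1/92 + 104*12 = 1/92 + 1248 = 114817/92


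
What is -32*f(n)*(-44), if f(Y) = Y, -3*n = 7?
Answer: -9856/3 ≈ -3285.3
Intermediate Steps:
n = -7/3 (n = -⅓*7 = -7/3 ≈ -2.3333)
-32*f(n)*(-44) = -32*(-7/3)*(-44) = (224/3)*(-44) = -9856/3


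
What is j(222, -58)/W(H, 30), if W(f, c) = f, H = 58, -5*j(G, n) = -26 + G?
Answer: -98/145 ≈ -0.67586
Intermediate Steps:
j(G, n) = 26/5 - G/5 (j(G, n) = -(-26 + G)/5 = 26/5 - G/5)
j(222, -58)/W(H, 30) = (26/5 - ⅕*222)/58 = (26/5 - 222/5)*(1/58) = -196/5*1/58 = -98/145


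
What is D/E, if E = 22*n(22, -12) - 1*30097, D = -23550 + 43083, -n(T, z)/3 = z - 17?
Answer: -19533/28183 ≈ -0.69308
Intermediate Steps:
n(T, z) = 51 - 3*z (n(T, z) = -3*(z - 17) = -3*(-17 + z) = 51 - 3*z)
D = 19533
E = -28183 (E = 22*(51 - 3*(-12)) - 1*30097 = 22*(51 + 36) - 30097 = 22*87 - 30097 = 1914 - 30097 = -28183)
D/E = 19533/(-28183) = 19533*(-1/28183) = -19533/28183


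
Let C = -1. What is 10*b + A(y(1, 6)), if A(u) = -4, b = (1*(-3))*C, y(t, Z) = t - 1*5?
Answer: 26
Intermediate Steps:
y(t, Z) = -5 + t (y(t, Z) = t - 5 = -5 + t)
b = 3 (b = (1*(-3))*(-1) = -3*(-1) = 3)
10*b + A(y(1, 6)) = 10*3 - 4 = 30 - 4 = 26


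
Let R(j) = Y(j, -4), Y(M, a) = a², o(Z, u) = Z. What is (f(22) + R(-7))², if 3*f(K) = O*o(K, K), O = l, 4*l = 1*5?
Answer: 22801/36 ≈ 633.36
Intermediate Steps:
l = 5/4 (l = (1*5)/4 = (¼)*5 = 5/4 ≈ 1.2500)
O = 5/4 ≈ 1.2500
R(j) = 16 (R(j) = (-4)² = 16)
f(K) = 5*K/12 (f(K) = (5*K/4)/3 = 5*K/12)
(f(22) + R(-7))² = ((5/12)*22 + 16)² = (55/6 + 16)² = (151/6)² = 22801/36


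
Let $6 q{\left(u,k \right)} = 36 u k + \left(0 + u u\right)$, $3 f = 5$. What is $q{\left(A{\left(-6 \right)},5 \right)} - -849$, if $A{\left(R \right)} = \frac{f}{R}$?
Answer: $\frac{1634281}{1944} \approx 840.68$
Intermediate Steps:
$f = \frac{5}{3}$ ($f = \frac{1}{3} \cdot 5 = \frac{5}{3} \approx 1.6667$)
$A{\left(R \right)} = \frac{5}{3 R}$
$q{\left(u,k \right)} = \frac{u^{2}}{6} + 6 k u$ ($q{\left(u,k \right)} = \frac{36 u k + \left(0 + u u\right)}{6} = \frac{36 k u + \left(0 + u^{2}\right)}{6} = \frac{36 k u + u^{2}}{6} = \frac{u^{2} + 36 k u}{6} = \frac{u^{2}}{6} + 6 k u$)
$q{\left(A{\left(-6 \right)},5 \right)} - -849 = \frac{\frac{5}{3 \left(-6\right)} \left(\frac{5}{3 \left(-6\right)} + 36 \cdot 5\right)}{6} - -849 = \frac{\frac{5}{3} \left(- \frac{1}{6}\right) \left(\frac{5}{3} \left(- \frac{1}{6}\right) + 180\right)}{6} + 849 = \frac{1}{6} \left(- \frac{5}{18}\right) \left(- \frac{5}{18} + 180\right) + 849 = \frac{1}{6} \left(- \frac{5}{18}\right) \frac{3235}{18} + 849 = - \frac{16175}{1944} + 849 = \frac{1634281}{1944}$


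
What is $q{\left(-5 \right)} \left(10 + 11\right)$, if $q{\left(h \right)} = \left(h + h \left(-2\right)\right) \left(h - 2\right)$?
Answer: $-735$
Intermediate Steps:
$q{\left(h \right)} = - h \left(-2 + h\right)$ ($q{\left(h \right)} = \left(h - 2 h\right) \left(-2 + h\right) = - h \left(-2 + h\right)$)
$q{\left(-5 \right)} \left(10 + 11\right) = - 5 \left(2 - -5\right) \left(10 + 11\right) = - 5 \left(2 + 5\right) 21 = \left(-5\right) 7 \cdot 21 = \left(-35\right) 21 = -735$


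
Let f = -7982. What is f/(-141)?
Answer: 7982/141 ≈ 56.610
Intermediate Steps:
f/(-141) = -7982/(-141) = -7982*(-1/141) = 7982/141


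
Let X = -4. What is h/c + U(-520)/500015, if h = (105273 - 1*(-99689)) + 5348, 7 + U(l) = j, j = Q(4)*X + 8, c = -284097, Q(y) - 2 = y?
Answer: -105164688881/142052761455 ≈ -0.74032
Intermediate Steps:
Q(y) = 2 + y
j = -16 (j = (2 + 4)*(-4) + 8 = 6*(-4) + 8 = -24 + 8 = -16)
U(l) = -23 (U(l) = -7 - 16 = -23)
h = 210310 (h = (105273 + 99689) + 5348 = 204962 + 5348 = 210310)
h/c + U(-520)/500015 = 210310/(-284097) - 23/500015 = 210310*(-1/284097) - 23*1/500015 = -210310/284097 - 23/500015 = -105164688881/142052761455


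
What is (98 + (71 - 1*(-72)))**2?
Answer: 58081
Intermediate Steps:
(98 + (71 - 1*(-72)))**2 = (98 + (71 + 72))**2 = (98 + 143)**2 = 241**2 = 58081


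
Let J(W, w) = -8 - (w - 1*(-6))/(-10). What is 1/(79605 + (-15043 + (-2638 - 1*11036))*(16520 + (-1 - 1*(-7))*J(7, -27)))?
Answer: -5/2362924924 ≈ -2.1160e-9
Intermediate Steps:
J(W, w) = -37/5 + w/10 (J(W, w) = -8 - (w + 6)*(-1)/10 = -8 - (6 + w)*(-1)/10 = -8 - (-3/5 - w/10) = -8 + (3/5 + w/10) = -37/5 + w/10)
1/(79605 + (-15043 + (-2638 - 1*11036))*(16520 + (-1 - 1*(-7))*J(7, -27))) = 1/(79605 + (-15043 + (-2638 - 1*11036))*(16520 + (-1 - 1*(-7))*(-37/5 + (1/10)*(-27)))) = 1/(79605 + (-15043 + (-2638 - 11036))*(16520 + (-1 + 7)*(-37/5 - 27/10))) = 1/(79605 + (-15043 - 13674)*(16520 + 6*(-101/10))) = 1/(79605 - 28717*(16520 - 303/5)) = 1/(79605 - 28717*82297/5) = 1/(79605 - 2363322949/5) = 1/(-2362924924/5) = -5/2362924924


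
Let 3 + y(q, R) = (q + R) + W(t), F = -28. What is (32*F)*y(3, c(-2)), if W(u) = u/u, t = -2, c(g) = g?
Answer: 896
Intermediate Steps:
W(u) = 1
y(q, R) = -2 + R + q (y(q, R) = -3 + ((q + R) + 1) = -3 + ((R + q) + 1) = -3 + (1 + R + q) = -2 + R + q)
(32*F)*y(3, c(-2)) = (32*(-28))*(-2 - 2 + 3) = -896*(-1) = 896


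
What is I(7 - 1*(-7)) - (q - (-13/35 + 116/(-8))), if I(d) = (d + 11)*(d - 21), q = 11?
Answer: -14061/70 ≈ -200.87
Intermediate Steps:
I(d) = (-21 + d)*(11 + d) (I(d) = (11 + d)*(-21 + d) = (-21 + d)*(11 + d))
I(7 - 1*(-7)) - (q - (-13/35 + 116/(-8))) = (-231 + (7 - 1*(-7))² - 10*(7 - 1*(-7))) - (11 - (-13/35 + 116/(-8))) = (-231 + (7 + 7)² - 10*(7 + 7)) - (11 - (-13*1/35 + 116*(-⅛))) = (-231 + 14² - 10*14) - (11 - (-13/35 - 29/2)) = (-231 + 196 - 140) - (11 - 1*(-1041/70)) = -175 - (11 + 1041/70) = -175 - 1*1811/70 = -175 - 1811/70 = -14061/70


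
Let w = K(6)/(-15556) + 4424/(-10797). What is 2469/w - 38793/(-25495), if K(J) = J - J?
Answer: -679468812303/112789880 ≈ -6024.2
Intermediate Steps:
K(J) = 0
w = -4424/10797 (w = 0/(-15556) + 4424/(-10797) = 0*(-1/15556) + 4424*(-1/10797) = 0 - 4424/10797 = -4424/10797 ≈ -0.40974)
2469/w - 38793/(-25495) = 2469/(-4424/10797) - 38793/(-25495) = 2469*(-10797/4424) - 38793*(-1/25495) = -26657793/4424 + 38793/25495 = -679468812303/112789880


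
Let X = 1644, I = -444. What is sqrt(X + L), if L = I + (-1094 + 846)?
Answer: 2*sqrt(238) ≈ 30.854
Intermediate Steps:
L = -692 (L = -444 + (-1094 + 846) = -444 - 248 = -692)
sqrt(X + L) = sqrt(1644 - 692) = sqrt(952) = 2*sqrt(238)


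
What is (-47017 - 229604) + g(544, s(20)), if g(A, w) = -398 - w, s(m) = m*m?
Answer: -277419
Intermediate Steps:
s(m) = m²
(-47017 - 229604) + g(544, s(20)) = (-47017 - 229604) + (-398 - 1*20²) = -276621 + (-398 - 1*400) = -276621 + (-398 - 400) = -276621 - 798 = -277419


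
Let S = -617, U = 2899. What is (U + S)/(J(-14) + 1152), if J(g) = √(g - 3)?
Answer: 2628864/1327121 - 2282*I*√17/1327121 ≈ 1.9809 - 0.0070897*I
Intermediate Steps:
J(g) = √(-3 + g)
(U + S)/(J(-14) + 1152) = (2899 - 617)/(√(-3 - 14) + 1152) = 2282/(√(-17) + 1152) = 2282/(I*√17 + 1152) = 2282/(1152 + I*√17)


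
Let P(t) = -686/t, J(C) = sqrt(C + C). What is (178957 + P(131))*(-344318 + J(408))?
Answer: -8071737036558/131 + 93770724*sqrt(51)/131 ≈ -6.1611e+10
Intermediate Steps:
J(C) = sqrt(2)*sqrt(C) (J(C) = sqrt(2*C) = sqrt(2)*sqrt(C))
(178957 + P(131))*(-344318 + J(408)) = (178957 - 686/131)*(-344318 + sqrt(2)*sqrt(408)) = (178957 - 686*1/131)*(-344318 + sqrt(2)*(2*sqrt(102))) = (178957 - 686/131)*(-344318 + 4*sqrt(51)) = 23442681*(-344318 + 4*sqrt(51))/131 = -8071737036558/131 + 93770724*sqrt(51)/131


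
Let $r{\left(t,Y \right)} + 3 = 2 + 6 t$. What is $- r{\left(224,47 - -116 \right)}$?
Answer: $-1343$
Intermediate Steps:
$r{\left(t,Y \right)} = -1 + 6 t$ ($r{\left(t,Y \right)} = -3 + \left(2 + 6 t\right) = -1 + 6 t$)
$- r{\left(224,47 - -116 \right)} = - (-1 + 6 \cdot 224) = - (-1 + 1344) = \left(-1\right) 1343 = -1343$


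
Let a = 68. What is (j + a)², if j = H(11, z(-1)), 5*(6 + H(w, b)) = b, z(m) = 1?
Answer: 96721/25 ≈ 3868.8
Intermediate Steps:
H(w, b) = -6 + b/5
j = -29/5 (j = -6 + (⅕)*1 = -6 + ⅕ = -29/5 ≈ -5.8000)
(j + a)² = (-29/5 + 68)² = (311/5)² = 96721/25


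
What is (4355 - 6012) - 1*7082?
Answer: -8739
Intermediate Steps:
(4355 - 6012) - 1*7082 = -1657 - 7082 = -8739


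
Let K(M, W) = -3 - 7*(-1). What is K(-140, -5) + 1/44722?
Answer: 178889/44722 ≈ 4.0000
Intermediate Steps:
K(M, W) = 4 (K(M, W) = -3 + 7 = 4)
K(-140, -5) + 1/44722 = 4 + 1/44722 = 178889/44722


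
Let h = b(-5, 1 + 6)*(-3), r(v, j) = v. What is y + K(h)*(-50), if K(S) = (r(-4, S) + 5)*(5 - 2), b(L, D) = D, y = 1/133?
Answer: -19949/133 ≈ -149.99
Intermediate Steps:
y = 1/133 ≈ 0.0075188
h = -21 (h = (1 + 6)*(-3) = 7*(-3) = -21)
K(S) = 3 (K(S) = (-4 + 5)*(5 - 2) = 1*3 = 3)
y + K(h)*(-50) = 1/133 + 3*(-50) = 1/133 - 150 = -19949/133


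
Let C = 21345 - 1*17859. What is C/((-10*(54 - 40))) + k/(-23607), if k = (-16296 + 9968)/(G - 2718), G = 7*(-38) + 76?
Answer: -4273425781/171622890 ≈ -24.900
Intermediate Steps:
C = 3486 (C = 21345 - 17859 = 3486)
G = -190 (G = -266 + 76 = -190)
k = 1582/727 (k = (-16296 + 9968)/(-190 - 2718) = -6328/(-2908) = -6328*(-1/2908) = 1582/727 ≈ 2.1761)
C/((-10*(54 - 40))) + k/(-23607) = 3486/((-10*(54 - 40))) + (1582/727)/(-23607) = 3486/((-10*14)) + (1582/727)*(-1/23607) = 3486/(-140) - 1582/17162289 = 3486*(-1/140) - 1582/17162289 = -249/10 - 1582/17162289 = -4273425781/171622890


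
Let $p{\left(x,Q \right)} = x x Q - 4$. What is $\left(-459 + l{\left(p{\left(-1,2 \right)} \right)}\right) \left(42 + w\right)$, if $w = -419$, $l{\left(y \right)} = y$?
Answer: $173797$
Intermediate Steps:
$p{\left(x,Q \right)} = -4 + Q x^{2}$ ($p{\left(x,Q \right)} = x^{2} Q - 4 = Q x^{2} - 4 = -4 + Q x^{2}$)
$\left(-459 + l{\left(p{\left(-1,2 \right)} \right)}\right) \left(42 + w\right) = \left(-459 - \left(4 - 2 \left(-1\right)^{2}\right)\right) \left(42 - 419\right) = \left(-459 + \left(-4 + 2 \cdot 1\right)\right) \left(-377\right) = \left(-459 + \left(-4 + 2\right)\right) \left(-377\right) = \left(-459 - 2\right) \left(-377\right) = \left(-461\right) \left(-377\right) = 173797$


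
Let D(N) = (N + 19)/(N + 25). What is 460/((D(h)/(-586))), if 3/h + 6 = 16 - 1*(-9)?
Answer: -32212420/91 ≈ -3.5398e+5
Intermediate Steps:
h = 3/19 (h = 3/(-6 + (16 - 1*(-9))) = 3/(-6 + (16 + 9)) = 3/(-6 + 25) = 3/19 ≈ 0.15789)
D(N) = (19 + N)/(25 + N)
460/((D(h)/(-586))) = 460/((((19 + 3/19)/(25 + 3/19))/(-586))) = 460/((((364/19)/(478/19))*(-1/586))) = 460/((((19/478)*(364/19))*(-1/586))) = 460/(((182/239)*(-1/586))) = 460/(-91/70027) = 460*(-70027/91) = -32212420/91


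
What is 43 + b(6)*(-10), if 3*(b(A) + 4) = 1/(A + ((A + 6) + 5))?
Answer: 5717/69 ≈ 82.855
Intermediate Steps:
b(A) = -4 + 1/(3*(11 + 2*A)) (b(A) = -4 + 1/(3*(A + ((A + 6) + 5))) = -4 + 1/(3*(A + ((6 + A) + 5))) = -4 + 1/(3*(A + (11 + A))) = -4 + 1/(3*(11 + 2*A)))
43 + b(6)*(-10) = 43 + ((-131 - 24*6)/(3*(11 + 2*6)))*(-10) = 43 + ((-131 - 144)/(3*(11 + 12)))*(-10) = 43 + ((⅓)*(-275)/23)*(-10) = 43 + ((⅓)*(1/23)*(-275))*(-10) = 43 - 275/69*(-10) = 43 + 2750/69 = 5717/69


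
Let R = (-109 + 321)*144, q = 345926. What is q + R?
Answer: 376454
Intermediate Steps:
R = 30528 (R = 212*144 = 30528)
q + R = 345926 + 30528 = 376454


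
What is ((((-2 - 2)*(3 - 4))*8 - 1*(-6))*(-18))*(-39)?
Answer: 26676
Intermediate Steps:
((((-2 - 2)*(3 - 4))*8 - 1*(-6))*(-18))*(-39) = ((-4*(-1)*8 + 6)*(-18))*(-39) = ((4*8 + 6)*(-18))*(-39) = ((32 + 6)*(-18))*(-39) = (38*(-18))*(-39) = -684*(-39) = 26676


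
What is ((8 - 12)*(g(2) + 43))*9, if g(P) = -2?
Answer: -1476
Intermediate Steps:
((8 - 12)*(g(2) + 43))*9 = ((8 - 12)*(-2 + 43))*9 = -4*41*9 = -164*9 = -1476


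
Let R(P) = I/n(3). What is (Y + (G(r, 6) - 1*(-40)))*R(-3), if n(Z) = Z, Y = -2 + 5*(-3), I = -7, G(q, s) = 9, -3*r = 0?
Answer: -224/3 ≈ -74.667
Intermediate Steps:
r = 0 (r = -1/3*0 = 0)
Y = -17 (Y = -2 - 15 = -17)
R(P) = -7/3
(Y + (G(r, 6) - 1*(-40)))*R(-3) = (-17 + (9 - 1*(-40)))*(-7/3) = (-17 + (9 + 40))*(-7/3) = (-17 + 49)*(-7/3) = 32*(-7/3) = -224/3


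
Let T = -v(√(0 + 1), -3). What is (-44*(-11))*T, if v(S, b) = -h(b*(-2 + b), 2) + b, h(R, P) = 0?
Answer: 1452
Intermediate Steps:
v(S, b) = b (v(S, b) = -1*0 + b = 0 + b = b)
T = 3 (T = -1*(-3) = 3)
(-44*(-11))*T = -44*(-11)*3 = 484*3 = 1452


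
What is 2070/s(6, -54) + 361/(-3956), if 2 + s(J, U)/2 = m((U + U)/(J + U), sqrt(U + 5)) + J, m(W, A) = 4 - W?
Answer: 711719/3956 ≈ 179.91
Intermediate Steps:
s(J, U) = 4 + 2*J - 4*U/(J + U) (s(J, U) = -4 + 2*((4 - (U + U)/(J + U)) + J) = -4 + 2*((4 - 2*U/(J + U)) + J) = -4 + 2*(4 + J - 2*U/(J + U)) = -4 + (8 + 2*J - 4*U/(J + U)) = 4 + 2*J - 4*U/(J + U))
2070/s(6, -54) + 361/(-3956) = 2070/((2*6*(2 + 6 - 54)/(6 - 54))) + 361/(-3956) = 2070/((2*6*(-46)/(-48))) + 361*(-1/3956) = 2070/((2*6*(-1/48)*(-46))) - 361/3956 = 2070/(23/2) - 361/3956 = 2070*(2/23) - 361/3956 = 180 - 361/3956 = 711719/3956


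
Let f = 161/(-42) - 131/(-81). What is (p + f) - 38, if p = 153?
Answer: 18271/162 ≈ 112.78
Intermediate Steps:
f = -359/162 (f = 161*(-1/42) - 131*(-1/81) = -23/6 + 131/81 = -359/162 ≈ -2.2160)
(p + f) - 38 = (153 - 359/162) - 38 = 24427/162 - 38 = 18271/162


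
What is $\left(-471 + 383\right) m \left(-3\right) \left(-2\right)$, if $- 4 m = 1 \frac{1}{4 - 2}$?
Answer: $66$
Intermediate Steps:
$m = - \frac{1}{8}$ ($m = - \frac{1 \frac{1}{4 - 2}}{4} = - \frac{1 \cdot \frac{1}{2}}{4} = \left(- \frac{1}{4}\right) \frac{1}{2} = - \frac{1}{8} \approx -0.125$)
$\left(-471 + 383\right) m \left(-3\right) \left(-2\right) = \left(-471 + 383\right) \left(- \frac{1}{8}\right) \left(-3\right) \left(-2\right) = - 88 \cdot \frac{3}{8} \left(-2\right) = \left(-88\right) \left(- \frac{3}{4}\right) = 66$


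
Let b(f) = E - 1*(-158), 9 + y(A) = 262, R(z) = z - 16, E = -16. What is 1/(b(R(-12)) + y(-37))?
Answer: 1/395 ≈ 0.0025316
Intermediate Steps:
R(z) = -16 + z
y(A) = 253 (y(A) = -9 + 262 = 253)
b(f) = 142 (b(f) = -16 - 1*(-158) = -16 + 158 = 142)
1/(b(R(-12)) + y(-37)) = 1/(142 + 253) = 1/395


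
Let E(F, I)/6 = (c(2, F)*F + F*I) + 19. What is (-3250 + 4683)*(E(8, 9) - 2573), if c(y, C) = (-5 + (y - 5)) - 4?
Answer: -3730099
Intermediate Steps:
c(y, C) = -14 + y (c(y, C) = (-5 + (-5 + y)) - 4 = (-10 + y) - 4 = -14 + y)
E(F, I) = 114 - 72*F + 6*F*I (E(F, I) = 6*(((-14 + 2)*F + F*I) + 19) = 6*((-12*F + F*I) + 19) = 6*(19 - 12*F + F*I) = 114 - 72*F + 6*F*I)
(-3250 + 4683)*(E(8, 9) - 2573) = (-3250 + 4683)*((114 - 72*8 + 6*8*9) - 2573) = 1433*((114 - 576 + 432) - 2573) = 1433*(-30 - 2573) = 1433*(-2603) = -3730099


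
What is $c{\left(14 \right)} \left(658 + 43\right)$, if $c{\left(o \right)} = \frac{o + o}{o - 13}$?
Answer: $19628$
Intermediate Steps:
$c{\left(o \right)} = \frac{2 o}{-13 + o}$
$c{\left(14 \right)} \left(658 + 43\right) = 2 \cdot 14 \frac{1}{-13 + 14} \left(658 + 43\right) = 2 \cdot 14 \cdot 1^{-1} \cdot 701 = 2 \cdot 14 \cdot 1 \cdot 701 = 28 \cdot 701 = 19628$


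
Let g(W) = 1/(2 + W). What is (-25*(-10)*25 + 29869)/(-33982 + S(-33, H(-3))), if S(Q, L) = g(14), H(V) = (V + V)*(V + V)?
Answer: -577904/543711 ≈ -1.0629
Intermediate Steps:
H(V) = 4*V² (H(V) = (2*V)*(2*V) = 4*V²)
S(Q, L) = 1/16 (S(Q, L) = 1/(2 + 14) = 1/16)
(-25*(-10)*25 + 29869)/(-33982 + S(-33, H(-3))) = (-25*(-10)*25 + 29869)/(-33982 + 1/16) = (250*25 + 29869)/(-543711/16) = (6250 + 29869)*(-16/543711) = 36119*(-16/543711) = -577904/543711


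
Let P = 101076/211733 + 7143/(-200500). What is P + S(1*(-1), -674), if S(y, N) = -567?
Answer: -24051795176319/42452466500 ≈ -566.56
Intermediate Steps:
P = 18753329181/42452466500 (P = 101076*(1/211733) + 7143*(-1/200500) = 101076/211733 - 7143/200500 = 18753329181/42452466500 ≈ 0.44175)
P + S(1*(-1), -674) = 18753329181/42452466500 - 567 = -24051795176319/42452466500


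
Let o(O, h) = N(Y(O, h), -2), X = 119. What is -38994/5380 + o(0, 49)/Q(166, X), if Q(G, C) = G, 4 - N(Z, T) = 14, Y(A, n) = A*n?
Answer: -1631701/223270 ≈ -7.3082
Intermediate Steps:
N(Z, T) = -10 (N(Z, T) = 4 - 1*14 = 4 - 14 = -10)
o(O, h) = -10
-38994/5380 + o(0, 49)/Q(166, X) = -38994/5380 - 10/166 = -38994*1/5380 - 10*1/166 = -19497/2690 - 5/83 = -1631701/223270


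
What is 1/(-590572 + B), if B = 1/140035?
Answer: -140035/82700750019 ≈ -1.6933e-6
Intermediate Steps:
B = 1/140035 ≈ 7.1411e-6
1/(-590572 + B) = 1/(-590572 + 1/140035) = 1/(-82700750019/140035) = -140035/82700750019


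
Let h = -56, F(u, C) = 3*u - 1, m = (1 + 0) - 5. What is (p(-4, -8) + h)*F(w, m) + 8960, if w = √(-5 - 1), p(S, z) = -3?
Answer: 9019 - 177*I*√6 ≈ 9019.0 - 433.56*I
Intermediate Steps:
w = I*√6 (w = √(-6) = I*√6 ≈ 2.4495*I)
m = -4 (m = 1 - 5 = -4)
F(u, C) = -1 + 3*u
(p(-4, -8) + h)*F(w, m) + 8960 = (-3 - 56)*(-1 + 3*(I*√6)) + 8960 = -59*(-1 + 3*I*√6) + 8960 = (59 - 177*I*√6) + 8960 = 9019 - 177*I*√6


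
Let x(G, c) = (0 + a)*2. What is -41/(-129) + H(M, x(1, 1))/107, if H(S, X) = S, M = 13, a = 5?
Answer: 6064/13803 ≈ 0.43932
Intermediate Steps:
x(G, c) = 10 (x(G, c) = (0 + 5)*2 = 5*2 = 10)
-41/(-129) + H(M, x(1, 1))/107 = -41/(-129) + 13/107 = -41*(-1/129) + 13*(1/107) = 41/129 + 13/107 = 6064/13803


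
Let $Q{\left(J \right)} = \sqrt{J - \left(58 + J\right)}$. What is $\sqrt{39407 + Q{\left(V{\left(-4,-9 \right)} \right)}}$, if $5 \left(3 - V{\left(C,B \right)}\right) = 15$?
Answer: $\sqrt{39407 + i \sqrt{58}} \approx 198.51 + 0.019 i$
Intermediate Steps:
$V{\left(C,B \right)} = 0$ ($V{\left(C,B \right)} = 3 - 3 = 0$)
$Q{\left(J \right)} = i \sqrt{58}$ ($Q{\left(J \right)} = \sqrt{-58} = i \sqrt{58}$)
$\sqrt{39407 + Q{\left(V{\left(-4,-9 \right)} \right)}} = \sqrt{39407 + i \sqrt{58}}$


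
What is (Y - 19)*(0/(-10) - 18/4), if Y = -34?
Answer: 477/2 ≈ 238.50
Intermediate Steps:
(Y - 19)*(0/(-10) - 18/4) = (-34 - 19)*(0/(-10) - 18/4) = -53*(0*(-⅒) - 18*¼) = -53*(0 - 9/2) = -53*(-9/2) = 477/2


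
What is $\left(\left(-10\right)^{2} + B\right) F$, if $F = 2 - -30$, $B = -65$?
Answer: $1120$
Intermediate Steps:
$F = 32$ ($F = 2 + 30 = 32$)
$\left(\left(-10\right)^{2} + B\right) F = \left(\left(-10\right)^{2} - 65\right) 32 = \left(100 - 65\right) 32 = 35 \cdot 32 = 1120$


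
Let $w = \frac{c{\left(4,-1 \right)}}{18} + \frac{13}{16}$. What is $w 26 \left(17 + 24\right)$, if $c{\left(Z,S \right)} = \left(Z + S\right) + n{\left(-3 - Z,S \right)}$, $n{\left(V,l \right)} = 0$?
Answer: $\frac{25051}{24} \approx 1043.8$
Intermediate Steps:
$c{\left(Z,S \right)} = S + Z$ ($c{\left(Z,S \right)} = \left(Z + S\right) + 0 = \left(S + Z\right) + 0 = S + Z$)
$w = \frac{47}{48}$ ($w = \frac{-1 + 4}{18} + \frac{13}{16} = 3 \cdot \frac{1}{18} + 13 \cdot \frac{1}{16} = \frac{1}{6} + \frac{13}{16} = \frac{47}{48} \approx 0.97917$)
$w 26 \left(17 + 24\right) = \frac{47}{48} \cdot 26 \left(17 + 24\right) = \frac{611}{24} \cdot 41 = \frac{25051}{24}$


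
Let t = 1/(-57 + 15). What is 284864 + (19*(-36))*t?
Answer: 1994162/7 ≈ 2.8488e+5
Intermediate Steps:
t = -1/42 (t = 1/(-42) = -1/42 ≈ -0.023810)
284864 + (19*(-36))*t = 284864 + (19*(-36))*(-1/42) = 284864 - 684*(-1/42) = 284864 + 114/7 = 1994162/7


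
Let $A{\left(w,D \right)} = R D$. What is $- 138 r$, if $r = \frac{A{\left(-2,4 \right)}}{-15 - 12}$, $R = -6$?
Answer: $- \frac{368}{3} \approx -122.67$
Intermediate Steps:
$A{\left(w,D \right)} = - 6 D$
$r = \frac{8}{9}$ ($r = \frac{\left(-6\right) 4}{-15 - 12} = - \frac{24}{-27} = \left(-24\right) \left(- \frac{1}{27}\right) = \frac{8}{9} \approx 0.88889$)
$- 138 r = \left(-138\right) \frac{8}{9} = - \frac{368}{3}$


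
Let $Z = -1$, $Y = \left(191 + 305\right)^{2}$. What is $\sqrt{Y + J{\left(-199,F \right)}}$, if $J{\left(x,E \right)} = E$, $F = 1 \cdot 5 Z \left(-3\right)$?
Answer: $\sqrt{246031} \approx 496.02$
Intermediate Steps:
$Y = 246016$ ($Y = 496^{2} = 246016$)
$F = 15$ ($F = 1 \cdot 5 \left(-1\right) \left(-3\right) = 1 \left(-5\right) \left(-3\right) = \left(-5\right) \left(-3\right) = 15$)
$\sqrt{Y + J{\left(-199,F \right)}} = \sqrt{246016 + 15} = \sqrt{246031}$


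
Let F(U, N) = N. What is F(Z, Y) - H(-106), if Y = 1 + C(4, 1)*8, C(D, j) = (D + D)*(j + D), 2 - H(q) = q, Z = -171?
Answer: 213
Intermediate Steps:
H(q) = 2 - q
C(D, j) = 2*D*(D + j) (C(D, j) = (2*D)*(D + j) = 2*D*(D + j))
Y = 321 (Y = 1 + (2*4*(4 + 1))*8 = 1 + (2*4*5)*8 = 1 + 40*8 = 1 + 320 = 321)
F(Z, Y) - H(-106) = 321 - (2 - 1*(-106)) = 321 - (2 + 106) = 321 - 1*108 = 321 - 108 = 213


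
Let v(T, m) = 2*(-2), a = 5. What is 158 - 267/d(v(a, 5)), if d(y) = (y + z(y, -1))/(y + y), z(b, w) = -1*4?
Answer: -109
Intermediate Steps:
v(T, m) = -4
z(b, w) = -4
d(y) = (-4 + y)/(2*y) (d(y) = (y - 4)/(y + y) = (-4 + y)/((2*y)) = (-4 + y)*(1/(2*y)) = (-4 + y)/(2*y))
158 - 267/d(v(a, 5)) = 158 - 267*(-8/(-4 - 4)) = 158 - 267/1 = 158 - 267*1 = 158 - 267 = -109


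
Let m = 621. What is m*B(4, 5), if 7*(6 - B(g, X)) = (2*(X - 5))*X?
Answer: 3726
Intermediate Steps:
B(g, X) = 6 - X*(-10 + 2*X)/7 (B(g, X) = 6 - 2*(X - 5)*X/7 = 6 - 2*(-5 + X)*X/7 = 6 - (-10 + 2*X)*X/7 = 6 - X*(-10 + 2*X)/7)
m*B(4, 5) = 621*(6 - 2/7*5² + (10/7)*5) = 621*(6 - 2/7*25 + 50/7) = 621*(6 - 50/7 + 50/7) = 621*6 = 3726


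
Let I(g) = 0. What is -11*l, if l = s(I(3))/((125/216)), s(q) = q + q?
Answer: 0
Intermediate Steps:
s(q) = 2*q
l = 0 (l = (2*0)/((125/216)) = 0/((125*(1/216))) = 0/(125/216) = 0*(216/125) = 0)
-11*l = -11*0 = 0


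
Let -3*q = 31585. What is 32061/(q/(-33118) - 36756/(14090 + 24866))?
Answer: -31022499516966/605357591 ≈ -51247.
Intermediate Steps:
q = -31585/3 (q = -⅓*31585 = -31585/3 ≈ -10528.)
32061/(q/(-33118) - 36756/(14090 + 24866)) = 32061/(-31585/3/(-33118) - 36756/(14090 + 24866)) = 32061/(-31585/3*(-1/33118) - 36756/38956) = 32061/(31585/99354 - 36756*1/38956) = 32061/(31585/99354 - 9189/9739) = 32061/(-605357591/967608606) = 32061*(-967608606/605357591) = -31022499516966/605357591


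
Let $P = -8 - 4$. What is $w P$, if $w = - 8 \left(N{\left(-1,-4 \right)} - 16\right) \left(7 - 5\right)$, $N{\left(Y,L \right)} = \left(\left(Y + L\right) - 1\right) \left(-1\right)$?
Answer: $-1920$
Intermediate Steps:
$N{\left(Y,L \right)} = 1 - L - Y$ ($N{\left(Y,L \right)} = \left(\left(L + Y\right) - 1\right) \left(-1\right) = \left(-1 + L + Y\right) \left(-1\right) = 1 - L - Y$)
$w = 160$ ($w = - 8 \left(\left(1 - -4 - -1\right) - 16\right) \left(7 - 5\right) = - 8 \left(\left(1 + 4 + 1\right) - 16\right) 2 = - 8 \left(6 - 16\right) 2 = - 8 \left(\left(-10\right) 2\right) = \left(-8\right) \left(-20\right) = 160$)
$P = -12$
$w P = 160 \left(-12\right) = -1920$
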